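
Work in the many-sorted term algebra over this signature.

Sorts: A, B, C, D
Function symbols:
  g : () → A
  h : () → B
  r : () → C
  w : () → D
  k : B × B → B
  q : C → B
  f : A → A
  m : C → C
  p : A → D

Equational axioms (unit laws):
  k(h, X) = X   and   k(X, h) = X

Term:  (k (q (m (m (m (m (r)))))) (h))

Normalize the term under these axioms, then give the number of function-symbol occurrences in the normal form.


1. (k (q (m (m (m (m (r)))))) (h))  →  (q (m (m (m (m (r))))))
normal form: (q (m (m (m (m (r))))))

size = 6


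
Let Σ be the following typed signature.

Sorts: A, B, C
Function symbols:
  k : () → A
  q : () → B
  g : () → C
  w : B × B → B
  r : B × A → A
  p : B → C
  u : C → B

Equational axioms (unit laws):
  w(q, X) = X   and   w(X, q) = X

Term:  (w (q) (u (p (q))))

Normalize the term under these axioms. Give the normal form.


normal form = (u (p (q)))

1. (w (q) (u (p (q))))  →  (u (p (q)))


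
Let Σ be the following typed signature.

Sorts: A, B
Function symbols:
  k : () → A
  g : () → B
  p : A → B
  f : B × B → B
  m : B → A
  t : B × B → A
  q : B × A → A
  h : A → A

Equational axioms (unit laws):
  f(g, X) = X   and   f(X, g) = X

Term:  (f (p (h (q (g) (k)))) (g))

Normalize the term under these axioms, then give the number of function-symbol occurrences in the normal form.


size = 5

1. (f (p (h (q (g) (k)))) (g))  →  (p (h (q (g) (k))))
normal form: (p (h (q (g) (k))))


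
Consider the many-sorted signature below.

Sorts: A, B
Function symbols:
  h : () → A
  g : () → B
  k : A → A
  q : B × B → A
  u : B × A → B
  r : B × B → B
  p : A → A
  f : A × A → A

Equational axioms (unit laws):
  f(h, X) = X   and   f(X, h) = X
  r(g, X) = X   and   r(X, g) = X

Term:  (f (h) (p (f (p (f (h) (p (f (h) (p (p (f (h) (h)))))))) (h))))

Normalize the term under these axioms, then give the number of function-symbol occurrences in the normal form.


size = 6

1. (f (h) (p (f (p (f (h) (p (f (h) (p (p (f (h) (h)))))))) (h))))  →  (p (f (p (f (h) (p (f (h) (p (p (f (h) (h)))))))) (h)))
2. (p (f (p (f (h) (p (f (h) (p (p (f (h) (h)))))))) (h)))  →  (p (p (f (h) (p (f (h) (p (p (f (h) (h)))))))))
3. (p (p (f (h) (p (f (h) (p (p (f (h) (h)))))))))  →  (p (p (p (f (h) (p (p (f (h) (h))))))))
4. (p (p (p (f (h) (p (p (f (h) (h))))))))  →  (p (p (p (p (p (f (h) (h)))))))
5. (p (p (p (p (p (f (h) (h)))))))  →  (p (p (p (p (p (h))))))
normal form: (p (p (p (p (p (h))))))


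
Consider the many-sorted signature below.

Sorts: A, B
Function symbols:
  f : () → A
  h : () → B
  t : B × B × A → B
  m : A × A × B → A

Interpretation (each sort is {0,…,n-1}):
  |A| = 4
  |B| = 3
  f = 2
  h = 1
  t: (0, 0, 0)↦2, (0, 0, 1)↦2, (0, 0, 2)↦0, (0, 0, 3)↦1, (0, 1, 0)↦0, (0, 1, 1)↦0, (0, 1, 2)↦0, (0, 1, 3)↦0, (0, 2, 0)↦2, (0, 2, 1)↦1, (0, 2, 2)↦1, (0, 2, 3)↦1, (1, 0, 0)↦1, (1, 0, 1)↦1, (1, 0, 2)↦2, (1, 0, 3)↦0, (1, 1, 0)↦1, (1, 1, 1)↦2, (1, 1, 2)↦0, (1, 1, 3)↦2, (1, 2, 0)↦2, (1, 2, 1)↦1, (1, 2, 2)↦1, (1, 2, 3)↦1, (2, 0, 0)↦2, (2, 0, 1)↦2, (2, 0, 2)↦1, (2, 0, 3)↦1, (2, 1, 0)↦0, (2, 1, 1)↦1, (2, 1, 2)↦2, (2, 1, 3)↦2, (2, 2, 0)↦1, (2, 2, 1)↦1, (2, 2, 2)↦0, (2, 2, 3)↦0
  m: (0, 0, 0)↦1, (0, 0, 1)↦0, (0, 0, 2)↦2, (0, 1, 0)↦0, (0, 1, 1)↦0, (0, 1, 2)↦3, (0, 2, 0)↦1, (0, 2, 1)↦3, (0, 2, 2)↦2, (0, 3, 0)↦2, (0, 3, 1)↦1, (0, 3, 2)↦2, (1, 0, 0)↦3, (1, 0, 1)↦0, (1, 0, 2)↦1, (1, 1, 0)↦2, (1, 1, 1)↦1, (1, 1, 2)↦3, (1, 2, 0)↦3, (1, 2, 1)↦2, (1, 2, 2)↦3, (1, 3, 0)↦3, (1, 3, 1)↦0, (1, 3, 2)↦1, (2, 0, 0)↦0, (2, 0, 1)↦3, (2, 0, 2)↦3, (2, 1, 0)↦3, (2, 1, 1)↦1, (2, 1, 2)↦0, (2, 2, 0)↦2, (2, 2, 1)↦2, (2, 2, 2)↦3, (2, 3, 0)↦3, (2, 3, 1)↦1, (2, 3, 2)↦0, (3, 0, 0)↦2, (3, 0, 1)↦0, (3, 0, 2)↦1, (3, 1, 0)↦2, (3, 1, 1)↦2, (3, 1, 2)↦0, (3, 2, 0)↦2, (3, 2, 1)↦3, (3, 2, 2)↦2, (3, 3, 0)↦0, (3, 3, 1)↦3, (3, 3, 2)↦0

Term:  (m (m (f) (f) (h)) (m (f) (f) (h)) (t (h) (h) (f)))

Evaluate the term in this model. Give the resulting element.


  f = 2
  f = 2
  h = 1
  (m (f) (f) (h)) = m(2, 2, 1) = 2
  f = 2
  f = 2
  h = 1
  (m (f) (f) (h)) = m(2, 2, 1) = 2
  h = 1
  h = 1
  f = 2
  (t (h) (h) (f)) = t(1, 1, 2) = 0
  (m (m (f) (f) (h)) (m (f) (f) (h)) (t (h) (h) (f))) = m(2, 2, 0) = 2

value = 2


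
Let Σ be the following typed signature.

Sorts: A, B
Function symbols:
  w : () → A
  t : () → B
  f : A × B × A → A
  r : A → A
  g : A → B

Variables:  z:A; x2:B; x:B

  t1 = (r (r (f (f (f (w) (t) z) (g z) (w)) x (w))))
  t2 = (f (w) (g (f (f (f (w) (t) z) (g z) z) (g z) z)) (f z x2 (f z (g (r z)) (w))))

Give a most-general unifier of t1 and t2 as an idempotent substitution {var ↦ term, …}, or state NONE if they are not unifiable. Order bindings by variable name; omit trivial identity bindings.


head clash or occurs-check failure — not unifiable

NONE (not unifiable)


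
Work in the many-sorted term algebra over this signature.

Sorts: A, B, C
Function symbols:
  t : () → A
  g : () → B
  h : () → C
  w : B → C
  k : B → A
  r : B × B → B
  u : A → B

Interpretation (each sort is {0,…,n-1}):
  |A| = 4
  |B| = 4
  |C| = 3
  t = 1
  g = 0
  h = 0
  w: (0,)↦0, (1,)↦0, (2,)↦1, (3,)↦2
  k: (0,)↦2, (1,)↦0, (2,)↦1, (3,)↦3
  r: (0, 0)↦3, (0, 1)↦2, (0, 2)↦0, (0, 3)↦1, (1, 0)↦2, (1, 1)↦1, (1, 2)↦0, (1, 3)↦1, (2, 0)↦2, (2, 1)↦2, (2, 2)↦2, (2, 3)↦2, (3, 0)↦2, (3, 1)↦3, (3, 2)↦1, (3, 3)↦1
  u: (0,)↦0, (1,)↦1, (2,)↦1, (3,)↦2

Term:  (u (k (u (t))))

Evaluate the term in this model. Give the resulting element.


  t = 1
  (u (t)) = u(1,) = 1
  (k (u (t))) = k(1,) = 0
  (u (k (u (t)))) = u(0,) = 0

value = 0


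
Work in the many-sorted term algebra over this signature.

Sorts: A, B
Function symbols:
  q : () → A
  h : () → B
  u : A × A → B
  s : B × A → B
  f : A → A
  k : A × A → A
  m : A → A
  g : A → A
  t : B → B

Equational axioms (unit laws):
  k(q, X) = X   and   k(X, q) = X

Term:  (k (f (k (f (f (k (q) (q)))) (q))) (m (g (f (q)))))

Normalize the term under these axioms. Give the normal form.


1. (k (f (k (f (f (k (q) (q)))) (q))) (m (g (f (q)))))  →  (k (f (f (f (k (q) (q))))) (m (g (f (q)))))
2. (k (f (f (f (k (q) (q))))) (m (g (f (q)))))  →  (k (f (f (f (q)))) (m (g (f (q)))))

normal form = (k (f (f (f (q)))) (m (g (f (q)))))


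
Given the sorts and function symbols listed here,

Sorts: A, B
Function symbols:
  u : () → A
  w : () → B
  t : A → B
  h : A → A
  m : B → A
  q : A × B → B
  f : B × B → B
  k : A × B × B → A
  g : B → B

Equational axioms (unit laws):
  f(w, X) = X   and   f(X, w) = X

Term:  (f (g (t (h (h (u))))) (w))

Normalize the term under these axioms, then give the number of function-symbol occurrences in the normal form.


1. (f (g (t (h (h (u))))) (w))  →  (g (t (h (h (u)))))
normal form: (g (t (h (h (u)))))

size = 5


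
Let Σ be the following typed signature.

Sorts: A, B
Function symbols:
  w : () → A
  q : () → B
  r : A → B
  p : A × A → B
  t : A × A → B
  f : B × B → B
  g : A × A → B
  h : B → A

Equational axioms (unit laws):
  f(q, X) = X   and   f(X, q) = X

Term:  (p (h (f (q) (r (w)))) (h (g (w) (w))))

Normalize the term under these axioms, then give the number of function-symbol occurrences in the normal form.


1. (p (h (f (q) (r (w)))) (h (g (w) (w))))  →  (p (h (r (w))) (h (g (w) (w))))
normal form: (p (h (r (w))) (h (g (w) (w))))

size = 8


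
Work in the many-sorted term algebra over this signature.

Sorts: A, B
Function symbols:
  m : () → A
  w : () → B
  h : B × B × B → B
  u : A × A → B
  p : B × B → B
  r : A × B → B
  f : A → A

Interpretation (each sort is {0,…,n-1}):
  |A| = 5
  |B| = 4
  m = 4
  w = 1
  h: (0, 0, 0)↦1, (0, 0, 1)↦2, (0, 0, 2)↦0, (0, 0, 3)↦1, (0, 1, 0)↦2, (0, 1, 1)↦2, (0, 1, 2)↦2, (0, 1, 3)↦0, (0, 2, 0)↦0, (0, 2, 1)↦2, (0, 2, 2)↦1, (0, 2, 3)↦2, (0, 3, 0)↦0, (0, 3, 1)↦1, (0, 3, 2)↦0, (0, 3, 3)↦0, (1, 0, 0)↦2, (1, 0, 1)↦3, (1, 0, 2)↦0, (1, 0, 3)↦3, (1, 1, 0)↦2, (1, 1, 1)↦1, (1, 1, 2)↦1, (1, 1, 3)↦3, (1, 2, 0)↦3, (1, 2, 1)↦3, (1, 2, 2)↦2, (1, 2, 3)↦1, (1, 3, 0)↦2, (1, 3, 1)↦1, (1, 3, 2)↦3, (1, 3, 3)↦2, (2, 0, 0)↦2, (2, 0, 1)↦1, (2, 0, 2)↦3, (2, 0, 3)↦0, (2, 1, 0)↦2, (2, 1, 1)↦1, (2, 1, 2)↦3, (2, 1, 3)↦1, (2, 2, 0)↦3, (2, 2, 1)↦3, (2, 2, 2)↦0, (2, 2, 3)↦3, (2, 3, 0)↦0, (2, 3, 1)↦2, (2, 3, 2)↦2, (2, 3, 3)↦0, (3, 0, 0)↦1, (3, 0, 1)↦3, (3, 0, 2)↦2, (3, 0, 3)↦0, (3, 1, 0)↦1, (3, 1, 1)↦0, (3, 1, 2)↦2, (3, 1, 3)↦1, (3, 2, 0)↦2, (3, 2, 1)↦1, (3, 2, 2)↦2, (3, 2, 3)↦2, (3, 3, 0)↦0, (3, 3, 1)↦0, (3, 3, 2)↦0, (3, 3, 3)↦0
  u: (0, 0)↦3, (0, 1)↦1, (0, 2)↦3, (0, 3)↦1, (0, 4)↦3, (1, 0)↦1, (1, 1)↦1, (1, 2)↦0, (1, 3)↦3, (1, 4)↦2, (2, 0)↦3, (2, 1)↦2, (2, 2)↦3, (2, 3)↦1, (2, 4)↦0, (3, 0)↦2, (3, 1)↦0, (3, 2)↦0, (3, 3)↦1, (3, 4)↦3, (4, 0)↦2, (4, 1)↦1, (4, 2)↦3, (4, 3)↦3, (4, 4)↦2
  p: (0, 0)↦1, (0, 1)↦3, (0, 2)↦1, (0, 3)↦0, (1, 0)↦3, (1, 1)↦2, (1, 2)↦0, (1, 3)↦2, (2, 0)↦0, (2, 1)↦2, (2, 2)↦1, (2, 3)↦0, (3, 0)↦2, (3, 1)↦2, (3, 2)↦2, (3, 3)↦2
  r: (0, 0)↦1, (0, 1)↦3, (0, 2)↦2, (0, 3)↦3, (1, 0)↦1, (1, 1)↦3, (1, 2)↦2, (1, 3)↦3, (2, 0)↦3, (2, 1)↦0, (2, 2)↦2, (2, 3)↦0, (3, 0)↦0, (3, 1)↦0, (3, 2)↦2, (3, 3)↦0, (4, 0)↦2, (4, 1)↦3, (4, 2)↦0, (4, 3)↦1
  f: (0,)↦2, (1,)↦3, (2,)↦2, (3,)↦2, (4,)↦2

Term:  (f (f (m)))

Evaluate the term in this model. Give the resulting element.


  m = 4
  (f (m)) = f(4,) = 2
  (f (f (m))) = f(2,) = 2

value = 2


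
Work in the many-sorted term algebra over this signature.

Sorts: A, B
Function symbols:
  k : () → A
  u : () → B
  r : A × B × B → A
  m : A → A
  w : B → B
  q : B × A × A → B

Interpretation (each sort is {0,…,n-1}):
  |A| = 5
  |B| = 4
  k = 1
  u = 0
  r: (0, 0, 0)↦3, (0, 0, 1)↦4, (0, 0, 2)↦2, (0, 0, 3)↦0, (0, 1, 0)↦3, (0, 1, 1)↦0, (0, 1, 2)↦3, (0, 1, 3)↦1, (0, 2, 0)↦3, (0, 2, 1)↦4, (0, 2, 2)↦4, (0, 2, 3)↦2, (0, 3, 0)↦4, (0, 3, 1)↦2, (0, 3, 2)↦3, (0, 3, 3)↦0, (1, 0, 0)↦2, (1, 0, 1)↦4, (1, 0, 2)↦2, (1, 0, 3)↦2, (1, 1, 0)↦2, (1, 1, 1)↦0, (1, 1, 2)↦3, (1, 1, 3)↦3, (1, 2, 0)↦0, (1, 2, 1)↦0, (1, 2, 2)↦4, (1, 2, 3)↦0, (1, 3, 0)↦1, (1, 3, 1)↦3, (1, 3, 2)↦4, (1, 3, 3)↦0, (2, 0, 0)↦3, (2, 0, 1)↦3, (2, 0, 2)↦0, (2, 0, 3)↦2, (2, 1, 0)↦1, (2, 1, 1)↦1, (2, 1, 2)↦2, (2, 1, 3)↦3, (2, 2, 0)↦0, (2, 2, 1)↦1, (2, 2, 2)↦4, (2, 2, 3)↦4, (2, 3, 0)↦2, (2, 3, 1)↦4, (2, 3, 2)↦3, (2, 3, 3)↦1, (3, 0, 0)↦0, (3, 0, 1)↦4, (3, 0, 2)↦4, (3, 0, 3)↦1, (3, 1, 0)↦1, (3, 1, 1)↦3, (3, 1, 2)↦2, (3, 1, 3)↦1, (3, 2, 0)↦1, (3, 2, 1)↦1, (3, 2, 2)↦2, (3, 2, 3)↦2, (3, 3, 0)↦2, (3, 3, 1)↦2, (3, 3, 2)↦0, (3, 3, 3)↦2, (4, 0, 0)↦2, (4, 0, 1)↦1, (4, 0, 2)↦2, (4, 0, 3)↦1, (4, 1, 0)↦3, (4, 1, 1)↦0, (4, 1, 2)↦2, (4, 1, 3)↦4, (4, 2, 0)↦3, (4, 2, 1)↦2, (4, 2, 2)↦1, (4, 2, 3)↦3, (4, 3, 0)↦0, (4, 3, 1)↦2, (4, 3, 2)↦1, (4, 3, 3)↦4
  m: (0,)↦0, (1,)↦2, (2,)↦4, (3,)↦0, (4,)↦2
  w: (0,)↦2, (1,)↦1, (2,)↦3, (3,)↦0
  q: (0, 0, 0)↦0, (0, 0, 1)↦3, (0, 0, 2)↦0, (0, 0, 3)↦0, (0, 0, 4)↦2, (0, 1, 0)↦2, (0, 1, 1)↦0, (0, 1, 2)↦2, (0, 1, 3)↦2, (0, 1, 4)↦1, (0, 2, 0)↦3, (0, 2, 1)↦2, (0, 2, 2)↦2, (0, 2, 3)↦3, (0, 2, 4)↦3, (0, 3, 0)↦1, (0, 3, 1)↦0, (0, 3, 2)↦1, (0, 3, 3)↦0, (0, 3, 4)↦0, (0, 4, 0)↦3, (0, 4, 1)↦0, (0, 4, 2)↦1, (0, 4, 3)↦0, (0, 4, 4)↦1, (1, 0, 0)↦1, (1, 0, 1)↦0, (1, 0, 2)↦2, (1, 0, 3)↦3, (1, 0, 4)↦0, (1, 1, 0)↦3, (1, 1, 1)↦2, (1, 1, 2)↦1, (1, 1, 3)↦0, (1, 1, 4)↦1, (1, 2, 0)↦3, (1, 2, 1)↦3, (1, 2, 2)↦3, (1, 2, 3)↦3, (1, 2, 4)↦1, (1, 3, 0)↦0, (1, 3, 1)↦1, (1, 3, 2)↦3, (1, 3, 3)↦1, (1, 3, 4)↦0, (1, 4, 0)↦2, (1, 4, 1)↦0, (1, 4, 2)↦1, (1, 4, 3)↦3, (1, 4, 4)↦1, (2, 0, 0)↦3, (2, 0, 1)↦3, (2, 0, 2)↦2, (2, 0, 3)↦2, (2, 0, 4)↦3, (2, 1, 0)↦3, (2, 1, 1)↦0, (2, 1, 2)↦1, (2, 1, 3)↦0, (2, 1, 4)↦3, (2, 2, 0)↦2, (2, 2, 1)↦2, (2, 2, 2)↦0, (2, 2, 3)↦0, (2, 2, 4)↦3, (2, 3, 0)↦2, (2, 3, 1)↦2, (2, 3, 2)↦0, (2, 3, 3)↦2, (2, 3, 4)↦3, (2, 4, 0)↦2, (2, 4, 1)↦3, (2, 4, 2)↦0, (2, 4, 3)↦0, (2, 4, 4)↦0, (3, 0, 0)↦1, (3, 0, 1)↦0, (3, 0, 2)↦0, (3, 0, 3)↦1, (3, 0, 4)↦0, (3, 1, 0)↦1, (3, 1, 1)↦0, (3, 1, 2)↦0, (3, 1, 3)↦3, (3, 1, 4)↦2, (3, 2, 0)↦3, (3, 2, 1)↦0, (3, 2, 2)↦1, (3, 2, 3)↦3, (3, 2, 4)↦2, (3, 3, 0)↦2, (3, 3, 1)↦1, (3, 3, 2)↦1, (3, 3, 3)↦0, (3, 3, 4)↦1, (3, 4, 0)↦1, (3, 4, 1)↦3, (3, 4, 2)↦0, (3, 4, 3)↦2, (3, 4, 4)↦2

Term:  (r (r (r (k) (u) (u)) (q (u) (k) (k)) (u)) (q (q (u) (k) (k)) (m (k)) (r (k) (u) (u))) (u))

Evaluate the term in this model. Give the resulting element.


value = 1

  k = 1
  u = 0
  u = 0
  (r (k) (u) (u)) = r(1, 0, 0) = 2
  u = 0
  k = 1
  k = 1
  (q (u) (k) (k)) = q(0, 1, 1) = 0
  u = 0
  (r (r (k) (u) (u)) (q (u) (k) (k)) (u)) = r(2, 0, 0) = 3
  u = 0
  k = 1
  k = 1
  (q (u) (k) (k)) = q(0, 1, 1) = 0
  k = 1
  (m (k)) = m(1,) = 2
  k = 1
  u = 0
  u = 0
  (r (k) (u) (u)) = r(1, 0, 0) = 2
  (q (q (u) (k) (k)) (m (k)) (r (k) (u) (u))) = q(0, 2, 2) = 2
  u = 0
  (r (r (r (k) (u) (u)) (q (u) (k) (k)) (u)) (q (q (u) (k) (k)) (m (k)) (r (k) (u) (u))) (u)) = r(3, 2, 0) = 1


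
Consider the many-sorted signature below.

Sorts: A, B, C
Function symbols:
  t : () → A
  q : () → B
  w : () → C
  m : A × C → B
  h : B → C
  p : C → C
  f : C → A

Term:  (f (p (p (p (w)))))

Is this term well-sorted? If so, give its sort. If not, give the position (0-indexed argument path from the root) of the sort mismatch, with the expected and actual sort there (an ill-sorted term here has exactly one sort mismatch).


        (w) : C
      (p (w)) : C
    (p (p (w))) : C
  (p (p (p (w)))) : C
(f (p (p (p (w))))) : A

well-sorted; sort = A


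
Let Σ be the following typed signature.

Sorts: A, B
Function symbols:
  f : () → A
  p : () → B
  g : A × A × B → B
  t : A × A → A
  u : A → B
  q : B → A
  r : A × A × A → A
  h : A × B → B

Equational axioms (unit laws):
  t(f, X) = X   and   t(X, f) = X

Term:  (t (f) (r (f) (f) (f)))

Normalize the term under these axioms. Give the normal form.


1. (t (f) (r (f) (f) (f)))  →  (r (f) (f) (f))

normal form = (r (f) (f) (f))


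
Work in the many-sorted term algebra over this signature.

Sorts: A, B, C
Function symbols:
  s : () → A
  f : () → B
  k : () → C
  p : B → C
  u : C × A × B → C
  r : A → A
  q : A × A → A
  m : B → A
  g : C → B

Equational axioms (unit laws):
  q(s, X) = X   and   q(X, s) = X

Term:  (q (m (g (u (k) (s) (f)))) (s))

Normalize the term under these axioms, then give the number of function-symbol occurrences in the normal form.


1. (q (m (g (u (k) (s) (f)))) (s))  →  (m (g (u (k) (s) (f))))
normal form: (m (g (u (k) (s) (f))))

size = 6


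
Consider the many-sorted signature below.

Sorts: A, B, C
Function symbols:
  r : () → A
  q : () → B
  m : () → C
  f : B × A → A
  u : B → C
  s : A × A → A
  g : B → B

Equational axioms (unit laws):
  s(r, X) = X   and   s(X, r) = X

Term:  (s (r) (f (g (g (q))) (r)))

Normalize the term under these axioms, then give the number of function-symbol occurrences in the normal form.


1. (s (r) (f (g (g (q))) (r)))  →  (f (g (g (q))) (r))
normal form: (f (g (g (q))) (r))

size = 5


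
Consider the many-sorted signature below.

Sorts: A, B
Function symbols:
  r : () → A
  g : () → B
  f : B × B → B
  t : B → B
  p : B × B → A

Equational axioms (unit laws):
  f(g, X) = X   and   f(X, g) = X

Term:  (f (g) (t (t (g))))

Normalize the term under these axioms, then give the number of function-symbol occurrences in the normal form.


size = 3

1. (f (g) (t (t (g))))  →  (t (t (g)))
normal form: (t (t (g)))


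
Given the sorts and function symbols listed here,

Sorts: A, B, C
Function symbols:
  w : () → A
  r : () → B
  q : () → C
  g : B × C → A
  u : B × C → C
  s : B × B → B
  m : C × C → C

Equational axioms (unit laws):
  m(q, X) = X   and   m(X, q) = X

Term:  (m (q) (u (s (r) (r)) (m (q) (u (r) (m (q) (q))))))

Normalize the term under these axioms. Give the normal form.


1. (m (q) (u (s (r) (r)) (m (q) (u (r) (m (q) (q))))))  →  (u (s (r) (r)) (m (q) (u (r) (m (q) (q)))))
2. (u (s (r) (r)) (m (q) (u (r) (m (q) (q)))))  →  (u (s (r) (r)) (u (r) (m (q) (q))))
3. (u (s (r) (r)) (u (r) (m (q) (q))))  →  (u (s (r) (r)) (u (r) (q)))

normal form = (u (s (r) (r)) (u (r) (q)))


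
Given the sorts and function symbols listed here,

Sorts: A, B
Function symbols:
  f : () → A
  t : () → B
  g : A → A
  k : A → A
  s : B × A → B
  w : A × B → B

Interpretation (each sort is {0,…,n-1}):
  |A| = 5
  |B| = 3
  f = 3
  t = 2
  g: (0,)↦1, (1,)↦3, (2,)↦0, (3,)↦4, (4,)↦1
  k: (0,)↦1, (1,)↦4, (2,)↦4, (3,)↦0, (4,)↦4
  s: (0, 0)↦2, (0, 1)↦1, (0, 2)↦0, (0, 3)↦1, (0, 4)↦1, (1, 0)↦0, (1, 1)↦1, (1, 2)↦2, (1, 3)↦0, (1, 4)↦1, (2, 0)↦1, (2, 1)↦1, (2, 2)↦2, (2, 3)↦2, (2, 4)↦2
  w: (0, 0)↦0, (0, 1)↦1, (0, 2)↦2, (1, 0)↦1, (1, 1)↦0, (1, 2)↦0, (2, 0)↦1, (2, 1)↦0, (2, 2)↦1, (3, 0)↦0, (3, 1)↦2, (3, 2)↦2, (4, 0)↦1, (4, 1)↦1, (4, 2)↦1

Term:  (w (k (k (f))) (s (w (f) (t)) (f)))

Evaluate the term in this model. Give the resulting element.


value = 0

  f = 3
  (k (f)) = k(3,) = 0
  (k (k (f))) = k(0,) = 1
  f = 3
  t = 2
  (w (f) (t)) = w(3, 2) = 2
  f = 3
  (s (w (f) (t)) (f)) = s(2, 3) = 2
  (w (k (k (f))) (s (w (f) (t)) (f))) = w(1, 2) = 0


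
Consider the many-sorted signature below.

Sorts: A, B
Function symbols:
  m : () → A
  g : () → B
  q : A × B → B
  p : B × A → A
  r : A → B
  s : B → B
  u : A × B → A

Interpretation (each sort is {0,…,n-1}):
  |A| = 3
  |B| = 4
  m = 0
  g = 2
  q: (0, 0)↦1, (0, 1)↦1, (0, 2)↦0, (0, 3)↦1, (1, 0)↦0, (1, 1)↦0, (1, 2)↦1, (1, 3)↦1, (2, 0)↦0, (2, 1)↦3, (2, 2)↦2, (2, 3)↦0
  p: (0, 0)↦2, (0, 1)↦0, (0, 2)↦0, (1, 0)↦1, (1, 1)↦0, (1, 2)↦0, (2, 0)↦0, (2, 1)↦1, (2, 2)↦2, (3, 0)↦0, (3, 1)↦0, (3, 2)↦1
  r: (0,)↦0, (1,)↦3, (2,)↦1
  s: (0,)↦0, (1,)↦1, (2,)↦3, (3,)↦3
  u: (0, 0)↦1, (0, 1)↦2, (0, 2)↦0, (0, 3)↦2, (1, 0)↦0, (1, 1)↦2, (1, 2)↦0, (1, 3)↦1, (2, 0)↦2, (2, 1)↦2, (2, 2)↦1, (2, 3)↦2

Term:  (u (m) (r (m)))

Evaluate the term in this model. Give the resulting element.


  m = 0
  m = 0
  (r (m)) = r(0,) = 0
  (u (m) (r (m))) = u(0, 0) = 1

value = 1


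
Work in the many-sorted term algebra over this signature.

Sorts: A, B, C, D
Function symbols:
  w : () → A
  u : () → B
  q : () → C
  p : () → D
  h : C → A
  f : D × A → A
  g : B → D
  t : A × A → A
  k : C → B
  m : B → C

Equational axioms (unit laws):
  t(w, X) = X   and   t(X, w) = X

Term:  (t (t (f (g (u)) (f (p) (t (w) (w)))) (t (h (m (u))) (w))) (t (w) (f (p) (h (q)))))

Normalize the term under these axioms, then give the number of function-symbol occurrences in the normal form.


1. (t (t (f (g (u)) (f (p) (t (w) (w)))) (t (h (m (u))) (w))) (t (w) (f (p) (h (q)))))  →  (t (t (f (g (u)) (f (p) (w))) (t (h (m (u))) (w))) (t (w) (f (p) (h (q)))))
2. (t (t (f (g (u)) (f (p) (w))) (t (h (m (u))) (w))) (t (w) (f (p) (h (q)))))  →  (t (t (f (g (u)) (f (p) (w))) (h (m (u)))) (t (w) (f (p) (h (q)))))
3. (t (t (f (g (u)) (f (p) (w))) (h (m (u)))) (t (w) (f (p) (h (q)))))  →  (t (t (f (g (u)) (f (p) (w))) (h (m (u)))) (f (p) (h (q))))
normal form: (t (t (f (g (u)) (f (p) (w))) (h (m (u)))) (f (p) (h (q))))

size = 15


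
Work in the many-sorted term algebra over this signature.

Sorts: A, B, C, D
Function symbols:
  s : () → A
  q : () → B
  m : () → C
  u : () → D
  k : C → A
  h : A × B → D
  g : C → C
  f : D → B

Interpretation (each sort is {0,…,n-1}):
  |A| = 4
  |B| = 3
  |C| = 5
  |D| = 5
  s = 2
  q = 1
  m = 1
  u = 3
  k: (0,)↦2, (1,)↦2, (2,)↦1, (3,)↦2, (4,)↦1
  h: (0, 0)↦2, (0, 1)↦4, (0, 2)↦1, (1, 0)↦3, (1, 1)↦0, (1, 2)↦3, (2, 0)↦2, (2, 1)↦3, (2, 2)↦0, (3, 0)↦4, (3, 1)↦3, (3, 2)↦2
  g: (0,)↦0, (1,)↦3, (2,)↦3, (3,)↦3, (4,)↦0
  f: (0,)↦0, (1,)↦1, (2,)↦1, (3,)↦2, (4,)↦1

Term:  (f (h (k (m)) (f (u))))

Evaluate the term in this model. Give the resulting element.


value = 0

  m = 1
  (k (m)) = k(1,) = 2
  u = 3
  (f (u)) = f(3,) = 2
  (h (k (m)) (f (u))) = h(2, 2) = 0
  (f (h (k (m)) (f (u)))) = f(0,) = 0


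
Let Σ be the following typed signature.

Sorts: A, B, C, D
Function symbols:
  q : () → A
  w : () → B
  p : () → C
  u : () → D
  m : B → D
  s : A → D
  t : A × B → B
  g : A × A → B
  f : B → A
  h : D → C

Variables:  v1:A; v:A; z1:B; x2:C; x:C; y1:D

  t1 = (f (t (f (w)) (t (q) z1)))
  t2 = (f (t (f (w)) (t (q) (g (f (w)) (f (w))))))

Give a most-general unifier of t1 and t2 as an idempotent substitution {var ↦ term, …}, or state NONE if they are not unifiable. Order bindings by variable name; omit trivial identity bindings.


{z1 ↦ (g (f (w)) (f (w)))}


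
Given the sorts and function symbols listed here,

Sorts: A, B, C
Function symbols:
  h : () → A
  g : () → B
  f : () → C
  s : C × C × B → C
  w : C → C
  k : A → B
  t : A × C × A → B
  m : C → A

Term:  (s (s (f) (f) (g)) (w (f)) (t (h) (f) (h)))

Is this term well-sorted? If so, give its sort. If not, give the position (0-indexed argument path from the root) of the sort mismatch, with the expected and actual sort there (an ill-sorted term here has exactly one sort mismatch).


    (f) : C
    (f) : C
    (g) : B
  (s (f) (f) (g)) : C
    (f) : C
  (w (f)) : C
    (h) : A
    (f) : C
    (h) : A
  (t (h) (f) (h)) : B
(s (s (f) (f) (g)) (w (f)) (t (h) (f) (h))) : C

well-sorted; sort = C


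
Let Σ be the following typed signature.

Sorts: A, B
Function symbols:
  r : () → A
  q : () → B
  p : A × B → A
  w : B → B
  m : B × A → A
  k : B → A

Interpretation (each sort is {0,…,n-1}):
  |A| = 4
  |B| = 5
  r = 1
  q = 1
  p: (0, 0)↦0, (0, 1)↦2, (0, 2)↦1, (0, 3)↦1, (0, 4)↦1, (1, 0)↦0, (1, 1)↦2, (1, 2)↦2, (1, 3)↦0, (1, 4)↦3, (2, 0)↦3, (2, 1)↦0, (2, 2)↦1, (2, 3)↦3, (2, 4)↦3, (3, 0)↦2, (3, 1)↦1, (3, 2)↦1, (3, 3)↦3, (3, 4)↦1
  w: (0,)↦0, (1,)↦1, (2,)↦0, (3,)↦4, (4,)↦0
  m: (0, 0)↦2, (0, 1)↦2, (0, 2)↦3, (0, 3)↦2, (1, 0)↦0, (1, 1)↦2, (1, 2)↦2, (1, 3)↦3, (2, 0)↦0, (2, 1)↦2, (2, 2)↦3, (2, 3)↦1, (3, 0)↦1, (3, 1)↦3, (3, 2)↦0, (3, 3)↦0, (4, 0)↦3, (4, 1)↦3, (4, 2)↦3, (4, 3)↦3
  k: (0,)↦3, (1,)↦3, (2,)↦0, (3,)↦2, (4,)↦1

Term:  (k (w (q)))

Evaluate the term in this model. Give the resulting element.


  q = 1
  (w (q)) = w(1,) = 1
  (k (w (q))) = k(1,) = 3

value = 3


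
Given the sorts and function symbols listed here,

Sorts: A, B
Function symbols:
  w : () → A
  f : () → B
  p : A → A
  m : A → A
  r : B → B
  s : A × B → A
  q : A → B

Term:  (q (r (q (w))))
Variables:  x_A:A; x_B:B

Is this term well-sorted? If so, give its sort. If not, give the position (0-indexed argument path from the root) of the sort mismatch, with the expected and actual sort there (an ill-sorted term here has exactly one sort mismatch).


      (w) : A
    (q (w)) : B
  (r (q (w))) : B
(q (r (q (w)))) : ✗ arg 0 at [0] has sort B, expected A

ill-sorted at position [0]: expected A, got B


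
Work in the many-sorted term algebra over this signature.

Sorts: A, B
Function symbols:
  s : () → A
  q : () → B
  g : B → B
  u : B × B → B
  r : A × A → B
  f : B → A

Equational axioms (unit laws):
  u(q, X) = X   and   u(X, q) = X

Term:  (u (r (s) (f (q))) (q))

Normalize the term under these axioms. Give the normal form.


1. (u (r (s) (f (q))) (q))  →  (r (s) (f (q)))

normal form = (r (s) (f (q)))


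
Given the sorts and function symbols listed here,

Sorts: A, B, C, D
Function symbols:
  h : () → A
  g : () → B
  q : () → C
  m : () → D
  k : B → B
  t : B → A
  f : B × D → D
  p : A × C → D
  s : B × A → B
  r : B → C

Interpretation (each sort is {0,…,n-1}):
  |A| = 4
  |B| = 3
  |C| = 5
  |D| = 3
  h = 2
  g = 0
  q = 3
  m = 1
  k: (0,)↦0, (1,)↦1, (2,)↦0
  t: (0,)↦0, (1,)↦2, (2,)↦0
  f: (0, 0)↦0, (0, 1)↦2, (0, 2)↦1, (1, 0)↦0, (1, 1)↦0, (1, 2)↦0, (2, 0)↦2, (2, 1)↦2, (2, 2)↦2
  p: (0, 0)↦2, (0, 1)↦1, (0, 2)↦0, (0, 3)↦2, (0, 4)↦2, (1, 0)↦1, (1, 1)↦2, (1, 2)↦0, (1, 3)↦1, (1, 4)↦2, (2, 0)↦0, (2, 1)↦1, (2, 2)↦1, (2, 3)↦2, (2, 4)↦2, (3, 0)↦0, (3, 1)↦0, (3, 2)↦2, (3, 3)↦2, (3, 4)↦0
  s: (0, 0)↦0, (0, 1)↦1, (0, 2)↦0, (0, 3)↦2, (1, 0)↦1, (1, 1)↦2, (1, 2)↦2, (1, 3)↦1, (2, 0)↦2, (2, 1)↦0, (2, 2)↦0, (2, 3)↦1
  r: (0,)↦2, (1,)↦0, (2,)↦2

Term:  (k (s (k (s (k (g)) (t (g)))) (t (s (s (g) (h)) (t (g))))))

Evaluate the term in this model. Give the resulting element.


  g = 0
  (k (g)) = k(0,) = 0
  g = 0
  (t (g)) = t(0,) = 0
  (s (k (g)) (t (g))) = s(0, 0) = 0
  (k (s (k (g)) (t (g)))) = k(0,) = 0
  g = 0
  h = 2
  (s (g) (h)) = s(0, 2) = 0
  g = 0
  (t (g)) = t(0,) = 0
  (s (s (g) (h)) (t (g))) = s(0, 0) = 0
  (t (s (s (g) (h)) (t (g)))) = t(0,) = 0
  (s (k (s (k (g)) (t (g)))) (t (s (s (g) (h)) (t (g))))) = s(0, 0) = 0
  (k (s (k (s (k (g)) (t (g)))) (t (s (s (g) (h)) (t (g)))))) = k(0,) = 0

value = 0


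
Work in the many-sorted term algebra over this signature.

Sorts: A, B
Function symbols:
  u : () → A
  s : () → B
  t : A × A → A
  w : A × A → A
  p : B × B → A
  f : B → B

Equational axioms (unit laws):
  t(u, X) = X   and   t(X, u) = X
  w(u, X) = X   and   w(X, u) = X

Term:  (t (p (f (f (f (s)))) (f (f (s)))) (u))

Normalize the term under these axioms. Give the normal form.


1. (t (p (f (f (f (s)))) (f (f (s)))) (u))  →  (p (f (f (f (s)))) (f (f (s))))

normal form = (p (f (f (f (s)))) (f (f (s))))


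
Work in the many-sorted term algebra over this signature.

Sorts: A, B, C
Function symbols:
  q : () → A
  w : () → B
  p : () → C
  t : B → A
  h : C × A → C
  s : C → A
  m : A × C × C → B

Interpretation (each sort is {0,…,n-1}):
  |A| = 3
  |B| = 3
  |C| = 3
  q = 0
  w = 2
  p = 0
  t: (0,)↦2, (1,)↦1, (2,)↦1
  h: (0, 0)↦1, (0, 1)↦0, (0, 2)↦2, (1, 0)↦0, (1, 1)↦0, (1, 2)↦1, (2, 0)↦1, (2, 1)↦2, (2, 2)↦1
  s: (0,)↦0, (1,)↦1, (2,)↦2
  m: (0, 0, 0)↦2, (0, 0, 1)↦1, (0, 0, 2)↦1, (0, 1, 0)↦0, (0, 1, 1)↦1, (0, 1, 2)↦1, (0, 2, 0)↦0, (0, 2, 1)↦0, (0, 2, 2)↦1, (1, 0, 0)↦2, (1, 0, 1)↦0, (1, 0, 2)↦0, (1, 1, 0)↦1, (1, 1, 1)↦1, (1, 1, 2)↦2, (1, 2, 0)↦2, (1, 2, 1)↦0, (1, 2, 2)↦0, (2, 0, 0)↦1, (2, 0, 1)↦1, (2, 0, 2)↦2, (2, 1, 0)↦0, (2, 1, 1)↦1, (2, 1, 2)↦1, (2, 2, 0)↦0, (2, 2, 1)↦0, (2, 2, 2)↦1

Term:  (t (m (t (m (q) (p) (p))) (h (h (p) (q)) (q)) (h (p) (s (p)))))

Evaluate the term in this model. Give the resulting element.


  q = 0
  p = 0
  p = 0
  (m (q) (p) (p)) = m(0, 0, 0) = 2
  (t (m (q) (p) (p))) = t(2,) = 1
  p = 0
  q = 0
  (h (p) (q)) = h(0, 0) = 1
  q = 0
  (h (h (p) (q)) (q)) = h(1, 0) = 0
  p = 0
  p = 0
  (s (p)) = s(0,) = 0
  (h (p) (s (p))) = h(0, 0) = 1
  (m (t (m (q) (p) (p))) (h (h (p) (q)) (q)) (h (p) (s (p)))) = m(1, 0, 1) = 0
  (t (m (t (m (q) (p) (p))) (h (h (p) (q)) (q)) (h (p) (s (p))))) = t(0,) = 2

value = 2


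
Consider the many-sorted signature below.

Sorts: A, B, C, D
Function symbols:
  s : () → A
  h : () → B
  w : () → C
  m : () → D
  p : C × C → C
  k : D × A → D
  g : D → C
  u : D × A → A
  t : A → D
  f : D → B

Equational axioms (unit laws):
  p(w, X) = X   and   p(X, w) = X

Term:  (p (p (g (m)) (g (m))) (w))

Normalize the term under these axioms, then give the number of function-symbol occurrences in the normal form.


size = 5

1. (p (p (g (m)) (g (m))) (w))  →  (p (g (m)) (g (m)))
normal form: (p (g (m)) (g (m)))


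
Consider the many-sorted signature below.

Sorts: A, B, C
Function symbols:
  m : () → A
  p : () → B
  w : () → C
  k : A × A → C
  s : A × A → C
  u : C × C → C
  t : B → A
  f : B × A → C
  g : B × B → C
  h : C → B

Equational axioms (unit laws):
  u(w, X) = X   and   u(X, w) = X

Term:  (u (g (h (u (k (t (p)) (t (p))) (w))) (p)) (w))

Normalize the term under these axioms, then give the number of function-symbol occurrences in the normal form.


1. (u (g (h (u (k (t (p)) (t (p))) (w))) (p)) (w))  →  (g (h (u (k (t (p)) (t (p))) (w))) (p))
2. (g (h (u (k (t (p)) (t (p))) (w))) (p))  →  (g (h (k (t (p)) (t (p)))) (p))
normal form: (g (h (k (t (p)) (t (p)))) (p))

size = 8


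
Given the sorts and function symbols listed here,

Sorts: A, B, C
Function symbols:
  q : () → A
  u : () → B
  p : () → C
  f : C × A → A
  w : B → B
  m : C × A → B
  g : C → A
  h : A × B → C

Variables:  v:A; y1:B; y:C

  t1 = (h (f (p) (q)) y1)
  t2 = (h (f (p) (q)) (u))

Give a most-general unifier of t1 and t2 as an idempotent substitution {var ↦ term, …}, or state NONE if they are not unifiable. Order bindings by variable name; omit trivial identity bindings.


{y1 ↦ (u)}


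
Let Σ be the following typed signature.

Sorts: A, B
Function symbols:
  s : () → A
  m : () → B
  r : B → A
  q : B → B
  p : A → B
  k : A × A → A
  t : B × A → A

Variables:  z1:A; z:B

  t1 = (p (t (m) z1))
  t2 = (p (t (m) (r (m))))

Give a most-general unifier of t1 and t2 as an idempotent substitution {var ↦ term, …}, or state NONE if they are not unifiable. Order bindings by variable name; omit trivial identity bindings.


{z1 ↦ (r (m))}


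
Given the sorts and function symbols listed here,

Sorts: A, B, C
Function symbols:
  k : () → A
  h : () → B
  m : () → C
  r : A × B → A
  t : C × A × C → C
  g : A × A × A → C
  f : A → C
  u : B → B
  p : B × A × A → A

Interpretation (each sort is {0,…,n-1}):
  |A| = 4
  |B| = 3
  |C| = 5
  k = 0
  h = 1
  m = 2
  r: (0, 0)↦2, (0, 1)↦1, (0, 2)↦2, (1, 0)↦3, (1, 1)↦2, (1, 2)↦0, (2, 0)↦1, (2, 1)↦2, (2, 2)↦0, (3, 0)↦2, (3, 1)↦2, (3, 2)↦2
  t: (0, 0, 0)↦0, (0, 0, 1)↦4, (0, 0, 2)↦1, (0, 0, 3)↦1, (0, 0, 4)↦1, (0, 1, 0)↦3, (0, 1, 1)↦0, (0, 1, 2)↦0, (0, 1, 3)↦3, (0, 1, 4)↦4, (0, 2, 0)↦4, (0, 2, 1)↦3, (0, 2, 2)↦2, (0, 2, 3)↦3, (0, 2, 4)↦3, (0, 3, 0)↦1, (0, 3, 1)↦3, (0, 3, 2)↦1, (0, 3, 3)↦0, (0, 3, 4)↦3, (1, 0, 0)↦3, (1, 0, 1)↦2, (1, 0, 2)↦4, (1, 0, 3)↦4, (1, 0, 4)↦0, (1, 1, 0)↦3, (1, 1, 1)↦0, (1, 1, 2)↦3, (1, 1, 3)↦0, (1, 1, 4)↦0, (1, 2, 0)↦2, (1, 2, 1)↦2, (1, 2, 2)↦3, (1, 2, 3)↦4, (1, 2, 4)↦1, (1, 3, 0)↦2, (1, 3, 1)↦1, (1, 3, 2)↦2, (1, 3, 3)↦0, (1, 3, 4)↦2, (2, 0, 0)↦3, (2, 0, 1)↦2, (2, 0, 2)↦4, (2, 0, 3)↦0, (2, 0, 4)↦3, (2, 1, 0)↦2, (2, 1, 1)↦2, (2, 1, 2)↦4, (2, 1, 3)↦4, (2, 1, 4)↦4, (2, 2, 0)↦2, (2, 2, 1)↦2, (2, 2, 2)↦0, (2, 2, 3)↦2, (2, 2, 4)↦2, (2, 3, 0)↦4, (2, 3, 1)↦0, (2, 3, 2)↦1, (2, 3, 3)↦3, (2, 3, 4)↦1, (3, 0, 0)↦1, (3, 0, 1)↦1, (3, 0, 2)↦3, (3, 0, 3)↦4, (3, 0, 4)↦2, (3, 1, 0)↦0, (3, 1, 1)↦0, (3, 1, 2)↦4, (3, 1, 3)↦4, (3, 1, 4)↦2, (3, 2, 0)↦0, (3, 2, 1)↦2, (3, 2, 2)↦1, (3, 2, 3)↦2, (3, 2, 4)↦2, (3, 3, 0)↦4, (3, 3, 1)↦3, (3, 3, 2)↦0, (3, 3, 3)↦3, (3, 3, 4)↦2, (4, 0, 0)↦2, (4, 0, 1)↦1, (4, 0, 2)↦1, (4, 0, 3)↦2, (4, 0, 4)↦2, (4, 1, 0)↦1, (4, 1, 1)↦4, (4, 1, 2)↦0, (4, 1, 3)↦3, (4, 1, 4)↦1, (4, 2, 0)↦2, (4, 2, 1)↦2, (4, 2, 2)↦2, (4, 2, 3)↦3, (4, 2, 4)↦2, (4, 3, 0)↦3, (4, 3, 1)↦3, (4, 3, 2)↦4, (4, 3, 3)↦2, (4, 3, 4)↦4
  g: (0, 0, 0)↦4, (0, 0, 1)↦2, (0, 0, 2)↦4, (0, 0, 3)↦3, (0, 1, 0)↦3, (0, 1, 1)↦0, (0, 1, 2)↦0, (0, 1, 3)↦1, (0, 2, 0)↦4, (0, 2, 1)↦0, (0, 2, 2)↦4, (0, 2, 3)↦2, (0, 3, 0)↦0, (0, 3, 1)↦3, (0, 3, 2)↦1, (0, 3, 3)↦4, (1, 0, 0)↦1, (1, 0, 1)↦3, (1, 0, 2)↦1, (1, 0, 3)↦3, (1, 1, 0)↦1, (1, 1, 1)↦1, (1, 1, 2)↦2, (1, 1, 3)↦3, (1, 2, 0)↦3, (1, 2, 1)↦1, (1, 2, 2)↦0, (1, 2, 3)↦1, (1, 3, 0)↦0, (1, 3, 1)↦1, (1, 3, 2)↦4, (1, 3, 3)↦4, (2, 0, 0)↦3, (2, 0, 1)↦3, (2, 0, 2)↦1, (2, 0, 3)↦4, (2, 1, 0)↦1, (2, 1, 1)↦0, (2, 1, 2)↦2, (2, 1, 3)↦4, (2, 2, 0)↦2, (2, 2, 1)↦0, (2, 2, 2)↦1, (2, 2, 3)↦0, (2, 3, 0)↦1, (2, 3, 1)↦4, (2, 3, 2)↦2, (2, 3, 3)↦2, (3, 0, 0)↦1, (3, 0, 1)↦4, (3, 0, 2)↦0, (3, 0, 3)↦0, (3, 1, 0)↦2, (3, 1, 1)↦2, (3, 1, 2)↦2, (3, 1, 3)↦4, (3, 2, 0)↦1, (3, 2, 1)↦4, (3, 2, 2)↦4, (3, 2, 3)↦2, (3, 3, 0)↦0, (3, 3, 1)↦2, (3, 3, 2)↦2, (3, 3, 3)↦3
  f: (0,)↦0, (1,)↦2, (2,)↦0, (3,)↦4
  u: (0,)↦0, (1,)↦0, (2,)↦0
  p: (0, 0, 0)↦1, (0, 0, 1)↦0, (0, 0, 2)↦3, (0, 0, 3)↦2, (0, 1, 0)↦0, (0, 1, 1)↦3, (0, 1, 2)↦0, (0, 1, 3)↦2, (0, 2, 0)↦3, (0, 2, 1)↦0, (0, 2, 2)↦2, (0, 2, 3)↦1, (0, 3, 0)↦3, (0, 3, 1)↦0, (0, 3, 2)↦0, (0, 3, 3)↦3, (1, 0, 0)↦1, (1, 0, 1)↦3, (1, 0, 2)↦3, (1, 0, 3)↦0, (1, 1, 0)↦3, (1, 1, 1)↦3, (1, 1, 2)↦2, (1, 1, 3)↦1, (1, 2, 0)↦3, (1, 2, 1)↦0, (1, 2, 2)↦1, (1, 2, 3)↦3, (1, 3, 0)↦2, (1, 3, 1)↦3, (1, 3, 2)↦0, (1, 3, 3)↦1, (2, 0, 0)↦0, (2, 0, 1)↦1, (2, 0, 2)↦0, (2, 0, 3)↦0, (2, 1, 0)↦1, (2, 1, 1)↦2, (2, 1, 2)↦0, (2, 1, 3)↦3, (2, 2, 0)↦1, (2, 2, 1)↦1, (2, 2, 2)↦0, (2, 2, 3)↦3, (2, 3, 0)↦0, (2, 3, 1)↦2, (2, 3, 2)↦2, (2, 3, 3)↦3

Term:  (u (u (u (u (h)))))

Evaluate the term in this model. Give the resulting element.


value = 0

  h = 1
  (u (h)) = u(1,) = 0
  (u (u (h))) = u(0,) = 0
  (u (u (u (h)))) = u(0,) = 0
  (u (u (u (u (h))))) = u(0,) = 0


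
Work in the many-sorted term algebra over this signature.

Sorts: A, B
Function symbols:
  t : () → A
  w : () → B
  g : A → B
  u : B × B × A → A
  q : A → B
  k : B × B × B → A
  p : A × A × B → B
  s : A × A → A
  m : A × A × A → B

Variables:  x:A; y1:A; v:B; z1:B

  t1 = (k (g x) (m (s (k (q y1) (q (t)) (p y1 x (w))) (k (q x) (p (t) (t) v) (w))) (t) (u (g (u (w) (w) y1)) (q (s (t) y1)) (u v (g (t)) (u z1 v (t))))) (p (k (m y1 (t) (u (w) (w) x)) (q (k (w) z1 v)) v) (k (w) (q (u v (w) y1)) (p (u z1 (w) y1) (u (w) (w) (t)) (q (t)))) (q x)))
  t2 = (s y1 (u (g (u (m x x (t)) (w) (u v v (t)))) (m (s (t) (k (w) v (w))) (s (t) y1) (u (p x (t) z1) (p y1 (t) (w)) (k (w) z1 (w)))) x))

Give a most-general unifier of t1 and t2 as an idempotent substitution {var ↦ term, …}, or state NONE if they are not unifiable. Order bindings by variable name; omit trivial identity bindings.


NONE (not unifiable)

head clash or occurs-check failure — not unifiable


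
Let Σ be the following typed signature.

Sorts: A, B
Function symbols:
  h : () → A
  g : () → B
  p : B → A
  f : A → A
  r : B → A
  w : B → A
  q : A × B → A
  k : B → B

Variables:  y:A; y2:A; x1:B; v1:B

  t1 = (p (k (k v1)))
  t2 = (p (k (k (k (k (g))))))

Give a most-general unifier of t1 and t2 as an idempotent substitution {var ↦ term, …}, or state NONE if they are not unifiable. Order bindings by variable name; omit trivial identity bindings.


{v1 ↦ (k (k (g)))}


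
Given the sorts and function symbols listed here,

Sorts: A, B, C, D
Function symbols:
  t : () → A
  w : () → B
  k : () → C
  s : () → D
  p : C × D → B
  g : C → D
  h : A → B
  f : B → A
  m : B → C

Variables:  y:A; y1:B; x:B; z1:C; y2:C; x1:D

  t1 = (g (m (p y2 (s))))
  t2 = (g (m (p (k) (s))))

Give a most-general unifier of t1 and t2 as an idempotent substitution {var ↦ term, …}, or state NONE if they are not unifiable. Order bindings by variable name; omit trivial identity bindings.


{y2 ↦ (k)}


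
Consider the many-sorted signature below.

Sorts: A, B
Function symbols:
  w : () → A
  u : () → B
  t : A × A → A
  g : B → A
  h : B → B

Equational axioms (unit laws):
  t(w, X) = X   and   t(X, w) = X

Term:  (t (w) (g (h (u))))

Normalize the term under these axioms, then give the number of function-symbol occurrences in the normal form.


size = 3

1. (t (w) (g (h (u))))  →  (g (h (u)))
normal form: (g (h (u)))


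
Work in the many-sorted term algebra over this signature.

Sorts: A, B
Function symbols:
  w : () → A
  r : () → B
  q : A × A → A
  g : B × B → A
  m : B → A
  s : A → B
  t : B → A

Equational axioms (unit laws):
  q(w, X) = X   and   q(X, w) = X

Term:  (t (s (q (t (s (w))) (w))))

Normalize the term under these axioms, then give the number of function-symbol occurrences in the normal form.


1. (t (s (q (t (s (w))) (w))))  →  (t (s (t (s (w)))))
normal form: (t (s (t (s (w)))))

size = 5


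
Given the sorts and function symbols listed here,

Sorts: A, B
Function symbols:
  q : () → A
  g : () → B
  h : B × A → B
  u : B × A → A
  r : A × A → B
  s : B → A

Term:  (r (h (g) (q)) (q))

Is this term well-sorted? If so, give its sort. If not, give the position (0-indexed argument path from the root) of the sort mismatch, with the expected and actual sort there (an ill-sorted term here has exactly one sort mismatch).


ill-sorted at position [0]: expected A, got B

    (g) : B
    (q) : A
  (h (g) (q)) : B
  (q) : A
(r (h (g) (q)) (q)) : ✗ arg 0 at [0] has sort B, expected A


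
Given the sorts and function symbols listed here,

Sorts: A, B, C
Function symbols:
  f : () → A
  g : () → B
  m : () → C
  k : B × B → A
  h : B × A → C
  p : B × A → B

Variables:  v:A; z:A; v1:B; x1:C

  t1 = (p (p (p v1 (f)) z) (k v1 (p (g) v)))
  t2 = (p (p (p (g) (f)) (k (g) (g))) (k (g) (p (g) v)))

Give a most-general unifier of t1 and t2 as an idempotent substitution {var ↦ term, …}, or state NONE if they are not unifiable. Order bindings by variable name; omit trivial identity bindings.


{v1 ↦ (g), z ↦ (k (g) (g))}


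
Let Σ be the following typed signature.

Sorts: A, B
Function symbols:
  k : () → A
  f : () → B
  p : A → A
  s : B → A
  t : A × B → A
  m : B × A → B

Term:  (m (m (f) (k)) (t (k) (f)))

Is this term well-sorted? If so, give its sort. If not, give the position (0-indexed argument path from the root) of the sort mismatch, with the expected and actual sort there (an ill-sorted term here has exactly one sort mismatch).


    (f) : B
    (k) : A
  (m (f) (k)) : B
    (k) : A
    (f) : B
  (t (k) (f)) : A
(m (m (f) (k)) (t (k) (f))) : B

well-sorted; sort = B


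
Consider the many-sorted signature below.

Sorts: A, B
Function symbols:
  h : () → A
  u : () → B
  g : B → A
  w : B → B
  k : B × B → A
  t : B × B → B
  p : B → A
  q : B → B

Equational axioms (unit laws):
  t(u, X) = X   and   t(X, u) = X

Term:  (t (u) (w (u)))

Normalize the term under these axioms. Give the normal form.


1. (t (u) (w (u)))  →  (w (u))

normal form = (w (u))


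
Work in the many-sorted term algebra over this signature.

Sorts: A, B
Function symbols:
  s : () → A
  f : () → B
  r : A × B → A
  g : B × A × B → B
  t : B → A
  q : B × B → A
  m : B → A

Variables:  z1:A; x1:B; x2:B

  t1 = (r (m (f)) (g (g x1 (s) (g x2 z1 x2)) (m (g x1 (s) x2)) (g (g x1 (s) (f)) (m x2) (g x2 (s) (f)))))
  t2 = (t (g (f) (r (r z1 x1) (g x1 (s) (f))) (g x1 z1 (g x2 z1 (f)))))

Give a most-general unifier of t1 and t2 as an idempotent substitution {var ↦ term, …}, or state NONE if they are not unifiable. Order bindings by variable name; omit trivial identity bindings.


NONE (not unifiable)

head clash or occurs-check failure — not unifiable


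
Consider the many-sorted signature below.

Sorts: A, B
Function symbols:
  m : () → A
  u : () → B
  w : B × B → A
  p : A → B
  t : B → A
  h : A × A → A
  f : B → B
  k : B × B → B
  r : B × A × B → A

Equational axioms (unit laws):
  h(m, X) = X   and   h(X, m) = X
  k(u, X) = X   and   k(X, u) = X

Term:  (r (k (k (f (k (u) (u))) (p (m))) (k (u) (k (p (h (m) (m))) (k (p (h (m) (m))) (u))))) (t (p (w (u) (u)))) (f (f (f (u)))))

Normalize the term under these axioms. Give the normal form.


normal form = (r (k (k (f (u)) (p (m))) (k (p (m)) (p (m)))) (t (p (w (u) (u)))) (f (f (f (u)))))

1. (r (k (k (f (k (u) (u))) (p (m))) (k (u) (k (p (h (m) (m))) (k (p (h (m) (m))) (u))))) (t (p (w (u) (u)))) (f (f (f (u)))))  →  (r (k (k (f (u)) (p (m))) (k (u) (k (p (h (m) (m))) (k (p (h (m) (m))) (u))))) (t (p (w (u) (u)))) (f (f (f (u)))))
2. (r (k (k (f (u)) (p (m))) (k (u) (k (p (h (m) (m))) (k (p (h (m) (m))) (u))))) (t (p (w (u) (u)))) (f (f (f (u)))))  →  (r (k (k (f (u)) (p (m))) (k (p (h (m) (m))) (k (p (h (m) (m))) (u)))) (t (p (w (u) (u)))) (f (f (f (u)))))
3. (r (k (k (f (u)) (p (m))) (k (p (h (m) (m))) (k (p (h (m) (m))) (u)))) (t (p (w (u) (u)))) (f (f (f (u)))))  →  (r (k (k (f (u)) (p (m))) (k (p (m)) (k (p (h (m) (m))) (u)))) (t (p (w (u) (u)))) (f (f (f (u)))))
4. (r (k (k (f (u)) (p (m))) (k (p (m)) (k (p (h (m) (m))) (u)))) (t (p (w (u) (u)))) (f (f (f (u)))))  →  (r (k (k (f (u)) (p (m))) (k (p (m)) (p (h (m) (m))))) (t (p (w (u) (u)))) (f (f (f (u)))))
5. (r (k (k (f (u)) (p (m))) (k (p (m)) (p (h (m) (m))))) (t (p (w (u) (u)))) (f (f (f (u)))))  →  (r (k (k (f (u)) (p (m))) (k (p (m)) (p (m)))) (t (p (w (u) (u)))) (f (f (f (u)))))
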